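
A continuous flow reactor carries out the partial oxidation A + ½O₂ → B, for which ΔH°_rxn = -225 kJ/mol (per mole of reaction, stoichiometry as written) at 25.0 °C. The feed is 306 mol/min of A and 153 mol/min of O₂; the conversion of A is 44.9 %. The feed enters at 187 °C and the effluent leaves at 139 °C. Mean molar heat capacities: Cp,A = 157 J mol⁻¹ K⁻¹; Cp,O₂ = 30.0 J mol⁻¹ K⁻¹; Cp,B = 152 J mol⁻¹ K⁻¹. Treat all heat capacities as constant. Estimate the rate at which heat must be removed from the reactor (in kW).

Q_out = 563 kW

Extent of reaction ξ = 0.449 × 306 = 137.39 mol/min
Reaction term: ξ·ΔH°_rxn = 137.39 × -225 = -30914 kJ/min
Sensible, feed 187→25 °C: -8526.4 kJ/min
Outlet flows (mol/min): A 168.61, O₂ 84.303, B 137.39
Sensible, products 25→139 °C: 5686.8 kJ/min
Q = ΔH = -33753 kJ/min = -562.55 kW
Heat removed = 562.55 kW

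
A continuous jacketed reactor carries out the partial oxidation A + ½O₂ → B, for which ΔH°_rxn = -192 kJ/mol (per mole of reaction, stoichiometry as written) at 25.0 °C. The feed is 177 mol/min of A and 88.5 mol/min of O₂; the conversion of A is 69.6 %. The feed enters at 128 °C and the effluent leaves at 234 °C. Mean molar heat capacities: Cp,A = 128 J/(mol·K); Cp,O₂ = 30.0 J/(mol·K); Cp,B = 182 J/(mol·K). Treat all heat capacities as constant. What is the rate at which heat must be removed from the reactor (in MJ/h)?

Extent of reaction ξ = 0.696 × 177 = 123.19 mol/min
Reaction term: ξ·ΔH°_rxn = 123.19 × -192 = -23653 kJ/min
Sensible, feed 128→25 °C: -2607 kJ/min
Outlet flows (mol/min): A 53.808, O₂ 26.904, B 123.19
Sensible, products 25→234 °C: 6294.1 kJ/min
Q = ΔH = -19966 kJ/min = -332.76 kW
Heat removed = 1197.9 MJ/h

Q_out = 1200 MJ/h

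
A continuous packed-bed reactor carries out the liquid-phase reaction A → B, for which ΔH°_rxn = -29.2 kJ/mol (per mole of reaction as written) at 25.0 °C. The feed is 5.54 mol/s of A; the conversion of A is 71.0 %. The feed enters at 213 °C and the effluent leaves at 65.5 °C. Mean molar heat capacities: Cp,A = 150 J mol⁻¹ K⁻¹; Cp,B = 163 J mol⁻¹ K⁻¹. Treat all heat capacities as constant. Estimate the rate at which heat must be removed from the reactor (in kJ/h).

Extent of reaction ξ = 0.710 × 5.54 = 3.9334 mol/s
Reaction term: ξ·ΔH°_rxn = 3.9334 × -29.2 = -114.86 kJ/s
Sensible, feed 213→25 °C: -156.23 kJ/s
Outlet flows (mol/s): A 1.6066, B 3.9334
Sensible, products 25→65.5 °C: 35.726 kJ/s
Q = ΔH = -235.36 kJ/s = -235.36 kW
Heat removed = 847280 kJ/h

Q_out = 847000 kJ/h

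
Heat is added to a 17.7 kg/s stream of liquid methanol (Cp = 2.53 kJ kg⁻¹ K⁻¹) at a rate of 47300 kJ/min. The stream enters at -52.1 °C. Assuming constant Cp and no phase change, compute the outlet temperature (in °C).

T_out = -34.5 °C

Q = 47300 kJ/min = 788.33 kJ/s
ΔT = Q/(ṁ·Cp) = 788.33/(17.7×2.53) = 17.604 K
T_out = -52.1 + 17.604 = -34.496 °C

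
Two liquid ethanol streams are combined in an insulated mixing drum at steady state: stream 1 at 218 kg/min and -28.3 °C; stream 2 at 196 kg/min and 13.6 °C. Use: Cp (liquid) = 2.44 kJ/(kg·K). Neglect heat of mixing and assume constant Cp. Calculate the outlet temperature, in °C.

T_out = -8.46 °C

No heat crosses the boundary, so H_out = H_in.
Σ ṁᵢCp,ᵢTᵢ = 218×2.44×-28.3 + 196×2.44×13.6 = -8549.3
Σ ṁᵢCp,ᵢ = 218×2.44 + 196×2.44 = 1010.2
T_out = -8549.3 / 1010.2 = -8.4633 °C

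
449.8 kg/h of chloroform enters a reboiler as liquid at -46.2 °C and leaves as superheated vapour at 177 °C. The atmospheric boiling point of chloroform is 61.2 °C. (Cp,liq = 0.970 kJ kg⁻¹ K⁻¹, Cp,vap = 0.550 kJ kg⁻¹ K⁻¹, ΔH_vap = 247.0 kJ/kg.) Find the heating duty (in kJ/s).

liquid -46.2→61.2 °C: 104.18 kJ/kg
vaporisation at 61.2 °C: 247 kJ/kg
vapour 61.2→177 °C: 63.69 kJ/kg
Δh = 104.18 + 247 + 63.69 = 414.87 kJ/kg
Q = ṁ·Δh = 449.8 kg/h × 414.87 kJ/kg = 186610 kJ/h
|Q| = 51.835 kW

Q = 51.8 kJ/s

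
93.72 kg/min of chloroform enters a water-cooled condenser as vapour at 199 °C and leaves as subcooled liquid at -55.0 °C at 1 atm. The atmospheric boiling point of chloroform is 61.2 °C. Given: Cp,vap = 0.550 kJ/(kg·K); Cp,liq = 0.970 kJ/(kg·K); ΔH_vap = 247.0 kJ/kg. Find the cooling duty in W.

vapour 199→61.2 °C: -75.79 kJ/kg
condensation at 61.2 °C: -247 kJ/kg
liquid 61.2→-55.0 °C: -112.71 kJ/kg
Δh = -75.79 + -247 + -112.71 = -435.5 kJ/kg
Q = ṁ·Δh = 93.72 kg/min × -435.5 kJ/kg = -40815 kJ/min
|Q| = 680.26 kW = 680260 W

Q_c = 680000 W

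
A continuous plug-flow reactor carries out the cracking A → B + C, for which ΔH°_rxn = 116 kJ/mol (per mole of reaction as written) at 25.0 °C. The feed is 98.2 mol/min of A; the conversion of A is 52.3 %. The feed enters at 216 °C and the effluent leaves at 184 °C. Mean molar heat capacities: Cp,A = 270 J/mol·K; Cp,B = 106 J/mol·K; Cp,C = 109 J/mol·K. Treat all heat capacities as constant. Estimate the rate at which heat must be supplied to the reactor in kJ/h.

Q_in = 280000 kJ/h

Extent of reaction ξ = 0.523 × 98.2 = 51.359 mol/min
Reaction term: ξ·ΔH°_rxn = 51.359 × 116 = 5957.6 kJ/min
Sensible, feed 216→25 °C: -5064.2 kJ/min
Outlet flows (mol/min): A 46.841, B 51.359, C 51.359
Sensible, products 25→184 °C: 3766.6 kJ/min
Q = ΔH = 4660 kJ/min = 77.667 kW
Heat supplied = 279600 kJ/h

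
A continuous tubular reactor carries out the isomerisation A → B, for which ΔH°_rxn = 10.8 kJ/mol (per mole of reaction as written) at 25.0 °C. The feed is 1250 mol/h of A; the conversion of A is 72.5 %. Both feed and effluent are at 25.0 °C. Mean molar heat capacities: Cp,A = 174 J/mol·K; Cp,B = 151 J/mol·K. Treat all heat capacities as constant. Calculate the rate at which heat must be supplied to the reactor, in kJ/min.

Q_in = 163 kJ/min

Extent of reaction ξ = 0.725 × 1250 = 906.25 mol/h
Reaction term: ξ·ΔH°_rxn = 906.25 × 10.8 = 9787.5 kJ/h
Q = ΔH = 9787.5 kJ/h = 2.7188 kW
Heat supplied = 163.12 kJ/min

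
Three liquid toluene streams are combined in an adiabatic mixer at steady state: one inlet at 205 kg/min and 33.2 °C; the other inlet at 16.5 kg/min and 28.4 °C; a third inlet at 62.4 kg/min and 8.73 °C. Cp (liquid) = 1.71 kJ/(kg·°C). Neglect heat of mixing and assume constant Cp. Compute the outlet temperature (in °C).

T_out = 27.5 °C

No heat crosses the boundary, so H_out = H_in.
T_out = Σ ṁᵢCp,ᵢTᵢ / Σ ṁᵢCp,ᵢ
      = 13371 / 485.47 = 27.543 °C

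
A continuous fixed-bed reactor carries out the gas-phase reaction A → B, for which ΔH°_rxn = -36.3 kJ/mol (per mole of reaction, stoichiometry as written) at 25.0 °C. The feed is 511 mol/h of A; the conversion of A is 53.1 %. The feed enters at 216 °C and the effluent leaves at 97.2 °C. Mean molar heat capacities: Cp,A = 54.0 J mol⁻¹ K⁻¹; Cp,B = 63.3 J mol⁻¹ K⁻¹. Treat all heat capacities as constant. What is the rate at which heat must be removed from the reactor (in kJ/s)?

Q_out = 3.60 kJ/s

Extent of reaction ξ = 0.531 × 511 = 271.34 mol/h
Reaction term: ξ·ΔH°_rxn = 271.34 × -36.3 = -9849.7 kJ/h
Sensible, feed 216→25 °C: -5270.5 kJ/h
Outlet flows (mol/h): A 239.66, B 271.34
Sensible, products 25→97.2 °C: 2174.5 kJ/h
Q = ΔH = -12946 kJ/h = -3.596 kW
Heat removed = 3.596 kJ/s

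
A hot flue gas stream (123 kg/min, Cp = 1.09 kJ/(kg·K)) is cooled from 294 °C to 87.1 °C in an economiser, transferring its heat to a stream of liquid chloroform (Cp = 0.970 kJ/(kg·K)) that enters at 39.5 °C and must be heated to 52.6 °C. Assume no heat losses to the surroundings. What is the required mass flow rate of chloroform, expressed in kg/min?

ṁ_c = 2180 kg/min

Heat released by hot stream: Q = 123 × 1.09 × (294 − 87.1) = 27739 kJ/min
Energy balance on cold side (adiabatic exchanger): Q = ṁ_c·Cp_c·(T_c,out − T_c,in)
ṁ_c = 27739 / [0.970 × (52.6 − 39.5)] = 2183 kg/min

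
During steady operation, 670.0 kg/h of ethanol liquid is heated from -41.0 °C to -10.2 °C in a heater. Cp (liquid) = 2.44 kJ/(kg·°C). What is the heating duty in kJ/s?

Q = ṁ·Cp·ΔT = 670.0 × 2.44 × (-10.2 − -41.0) = 50352 kJ/h
Converting: 50352 / 3600 s = 13.987 kW

Q = 14.0 kJ/s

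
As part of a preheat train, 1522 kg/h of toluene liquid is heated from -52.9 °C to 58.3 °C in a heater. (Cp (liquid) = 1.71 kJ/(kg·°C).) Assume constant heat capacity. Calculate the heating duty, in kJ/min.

Q = 4820 kJ/min

Q = ṁ·Cp·ΔT = 1522 × 1.71 × (58.3 − -52.9) = 289410 kJ/h
Converting: 289410 / 3600 s = 80.392 kW
Heating duty = 4823.5 kJ/min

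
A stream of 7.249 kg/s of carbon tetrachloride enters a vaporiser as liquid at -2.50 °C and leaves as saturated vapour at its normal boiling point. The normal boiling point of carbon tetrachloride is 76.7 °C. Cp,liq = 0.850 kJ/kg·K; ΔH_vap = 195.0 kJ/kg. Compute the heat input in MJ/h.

liquid -2.50→76.7 °C: 67.32 kJ/kg
vaporisation at 76.7 °C: 195 kJ/kg
Δh = 67.32 + 195 = 262.32 kJ/kg
Q = ṁ·Δh = 7.249 kg/s × 262.32 kJ/kg = 1901.6 kJ/s
|Q| = 1901.6 kW = 6845.6 MJ/h

Q = 6850 MJ/h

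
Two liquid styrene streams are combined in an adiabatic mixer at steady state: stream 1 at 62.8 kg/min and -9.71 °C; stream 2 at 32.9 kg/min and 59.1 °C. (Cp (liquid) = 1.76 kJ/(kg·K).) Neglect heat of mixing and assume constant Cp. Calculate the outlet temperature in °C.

T_out = 13.9 °C

No heat crosses the boundary, so H_out = H_in.
T_out = Σ ṁᵢCp,ᵢTᵢ / Σ ṁᵢCp,ᵢ
      = 2348.9 / 168.43 = 13.946 °C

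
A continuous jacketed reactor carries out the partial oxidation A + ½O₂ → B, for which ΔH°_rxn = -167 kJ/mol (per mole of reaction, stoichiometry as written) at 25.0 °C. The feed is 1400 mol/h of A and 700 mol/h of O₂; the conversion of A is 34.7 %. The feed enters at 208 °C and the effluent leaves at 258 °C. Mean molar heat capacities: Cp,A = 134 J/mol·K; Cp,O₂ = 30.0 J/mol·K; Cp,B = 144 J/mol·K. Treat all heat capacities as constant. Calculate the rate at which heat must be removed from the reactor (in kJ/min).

Q_out = 1190 kJ/min

Extent of reaction ξ = 0.347 × 1400 = 485.8 mol/h
Reaction term: ξ·ΔH°_rxn = 485.8 × -167 = -81129 kJ/h
Sensible, feed 208→25 °C: -38174 kJ/h
Outlet flows (mol/h): A 914.2, O₂ 457.1, B 485.8
Sensible, products 25→258 °C: 48038 kJ/h
Q = ΔH = -71265 kJ/h = -19.796 kW
Heat removed = 1187.7 kJ/min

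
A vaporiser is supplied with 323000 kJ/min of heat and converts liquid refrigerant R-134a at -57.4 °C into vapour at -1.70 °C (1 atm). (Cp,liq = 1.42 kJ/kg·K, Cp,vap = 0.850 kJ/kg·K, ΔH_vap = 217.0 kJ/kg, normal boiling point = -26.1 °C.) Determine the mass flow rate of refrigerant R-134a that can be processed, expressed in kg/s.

ṁ = 19.1 kg/s

Δh = 1.42×(-26.1−-57.4) + 217.0 + 0.850×(-1.70−-26.1) = 282.19 kJ/kg
Q = 323000 kJ/min = 5383.3 kJ/s = 5383.3 kJ/s
ṁ = Q/Δh = 5383.3 / 282.19 = 19.077 kg/s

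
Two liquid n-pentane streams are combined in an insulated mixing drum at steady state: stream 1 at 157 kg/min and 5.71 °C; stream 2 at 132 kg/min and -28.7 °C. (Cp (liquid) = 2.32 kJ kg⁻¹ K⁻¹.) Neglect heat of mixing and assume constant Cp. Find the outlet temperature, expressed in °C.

Adiabatic, steady state ⇒ Σ ṁᵢCp,ᵢ(T_out − Tᵢ) = 0
T_out = Σ ṁᵢCp,ᵢTᵢ / Σ ṁᵢCp,ᵢ
      = -6709.3 / 670.48 = -10.007 °C

T_out = -10.0 °C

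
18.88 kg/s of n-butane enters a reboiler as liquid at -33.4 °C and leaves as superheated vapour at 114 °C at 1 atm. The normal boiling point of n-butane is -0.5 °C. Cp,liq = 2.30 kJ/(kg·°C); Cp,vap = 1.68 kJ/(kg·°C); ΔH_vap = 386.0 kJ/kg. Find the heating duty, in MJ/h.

liquid -33.4→-0.5 °C: 75.67 kJ/kg
vaporisation at -0.5 °C: 386 kJ/kg
vapour -0.5→114 °C: 192.36 kJ/kg
Δh = 75.67 + 386 + 192.36 = 654.03 kJ/kg
Q = ṁ·Δh = 18.88 kg/s × 654.03 kJ/kg = 12348 kJ/s
|Q| = 12348 kW = 44453 MJ/h

Q = 44500 MJ/h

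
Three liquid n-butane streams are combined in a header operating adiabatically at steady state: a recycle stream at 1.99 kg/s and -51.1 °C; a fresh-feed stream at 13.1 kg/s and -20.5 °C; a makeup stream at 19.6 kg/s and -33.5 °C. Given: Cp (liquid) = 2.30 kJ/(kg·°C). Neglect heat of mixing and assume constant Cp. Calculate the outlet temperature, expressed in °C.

T_out = -29.6 °C

Adiabatic, steady state ⇒ Σ ṁᵢCp,ᵢ(T_out − Tᵢ) = 0
T_out = Σ ṁᵢCp,ᵢTᵢ / Σ ṁᵢCp,ᵢ
      = -2361.7 / 79.787 = -29.6 °C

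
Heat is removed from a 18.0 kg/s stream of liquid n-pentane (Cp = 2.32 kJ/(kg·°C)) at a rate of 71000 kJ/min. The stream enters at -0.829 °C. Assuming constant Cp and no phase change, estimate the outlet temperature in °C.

T_out = -29.2 °C

Q = 71000 kJ/min = 1183.3 kJ/s
ΔT = Q/(ṁ·Cp) = 1183.3/(18.0×2.32) = 28.337 K
T_out = -0.829 − 28.337 = -29.166 °C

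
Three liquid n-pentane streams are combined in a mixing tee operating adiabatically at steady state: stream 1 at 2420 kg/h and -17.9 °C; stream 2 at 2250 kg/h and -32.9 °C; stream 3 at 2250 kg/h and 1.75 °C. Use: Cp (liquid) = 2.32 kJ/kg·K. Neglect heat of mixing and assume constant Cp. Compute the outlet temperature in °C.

No heat crosses the boundary, so H_out = H_in.
Σ ṁᵢCp,ᵢTᵢ = 2420×2.32×-17.9 + 2250×2.32×-32.9 + 2250×2.32×1.75 = -263100
Σ ṁᵢCp,ᵢ = 2420×2.32 + 2250×2.32 + 2250×2.32 = 16054
T_out = -263100 / 16054 = -16.388 °C

T_out = -16.4 °C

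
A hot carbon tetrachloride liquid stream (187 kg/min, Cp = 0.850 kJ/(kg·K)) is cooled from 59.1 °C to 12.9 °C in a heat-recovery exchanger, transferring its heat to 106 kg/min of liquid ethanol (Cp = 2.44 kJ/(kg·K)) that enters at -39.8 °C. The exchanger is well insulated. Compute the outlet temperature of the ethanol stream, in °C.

Heat released by hot stream: Q = 187 × 0.850 × (59.1 − 12.9) = 7343.5 kJ/min
Energy balance on cold side (adiabatic exchanger): Q = ṁ_c·Cp_c·(T_c,out − T_c,in)
T_c,out = -39.8 + 7343.5/(106 × 2.44) = -11.407 °C

T_c,out = -11.4 °C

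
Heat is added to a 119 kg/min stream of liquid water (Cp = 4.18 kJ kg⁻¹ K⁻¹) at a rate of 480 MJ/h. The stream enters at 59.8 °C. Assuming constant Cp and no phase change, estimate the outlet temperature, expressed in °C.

Q = 480 MJ/h = 8000 kJ/min
ΔT = Q/(ṁ·Cp) = 8000/(119×4.18) = 16.083 K
T_out = 59.8 + 16.083 = 75.883 °C

T_out = 75.9 °C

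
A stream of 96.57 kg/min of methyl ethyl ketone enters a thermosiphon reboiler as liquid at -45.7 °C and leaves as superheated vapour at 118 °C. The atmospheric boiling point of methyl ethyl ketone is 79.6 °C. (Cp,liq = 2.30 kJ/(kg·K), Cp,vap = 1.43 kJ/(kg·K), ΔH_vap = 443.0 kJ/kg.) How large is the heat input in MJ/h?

liquid -45.7→79.6 °C: 288.19 kJ/kg
vaporisation at 79.6 °C: 443 kJ/kg
vapour 79.6→118 °C: 54.912 kJ/kg
Δh = 288.19 + 443 + 54.912 = 786.1 kJ/kg
Q = ṁ·Δh = 96.57 kg/min × 786.1 kJ/kg = 75914 kJ/min
|Q| = 1265.2 kW = 4554.8 MJ/h

Q = 4550 MJ/h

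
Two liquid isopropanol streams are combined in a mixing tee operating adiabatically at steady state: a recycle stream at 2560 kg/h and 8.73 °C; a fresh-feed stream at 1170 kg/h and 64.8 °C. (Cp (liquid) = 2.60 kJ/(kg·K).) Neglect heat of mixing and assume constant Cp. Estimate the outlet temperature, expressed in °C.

T_out = 26.3 °C

No heat crosses the boundary, so H_out = H_in.
T_out = Σ ṁᵢCp,ᵢTᵢ / Σ ṁᵢCp,ᵢ
      = 255230 / 9698 = 26.318 °C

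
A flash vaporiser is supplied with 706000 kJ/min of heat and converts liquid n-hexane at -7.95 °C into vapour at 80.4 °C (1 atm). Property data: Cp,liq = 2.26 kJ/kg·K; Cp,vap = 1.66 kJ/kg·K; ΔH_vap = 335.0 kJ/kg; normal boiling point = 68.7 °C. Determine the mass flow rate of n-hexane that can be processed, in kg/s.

ṁ = 22.3 kg/s

Δh = 2.26×(68.7−-7.95) + 335.0 + 1.66×(80.4−68.7) = 527.65 kJ/kg
Q = 706000 kJ/min = 11767 kJ/s = 11767 kJ/s
ṁ = Q/Δh = 11767 / 527.65 = 22.3 kg/s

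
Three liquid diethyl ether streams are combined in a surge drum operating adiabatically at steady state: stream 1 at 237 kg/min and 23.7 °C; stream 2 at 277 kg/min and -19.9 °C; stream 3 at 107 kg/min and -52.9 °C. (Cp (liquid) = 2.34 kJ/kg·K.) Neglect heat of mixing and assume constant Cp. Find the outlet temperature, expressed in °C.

T_out = -8.95 °C

No heat crosses the boundary, so H_out = H_in.
T_out = Σ ṁᵢCp,ᵢTᵢ / Σ ṁᵢCp,ᵢ
      = -13000 / 1453.1 = -8.9464 °C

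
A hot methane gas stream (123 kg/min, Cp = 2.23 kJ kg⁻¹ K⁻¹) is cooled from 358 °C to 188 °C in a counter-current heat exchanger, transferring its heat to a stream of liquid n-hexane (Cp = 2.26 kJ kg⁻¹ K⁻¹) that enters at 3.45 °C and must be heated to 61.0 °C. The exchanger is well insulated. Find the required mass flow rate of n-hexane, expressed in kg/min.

ṁ_c = 359 kg/min

Heat released by hot stream: Q = 123 × 2.23 × (358 − 188) = 46629 kJ/min
Energy balance on cold side (adiabatic exchanger): Q = ṁ_c·Cp_c·(T_c,out − T_c,in)
ṁ_c = 46629 / [2.26 × (61.0 − 3.45)] = 358.51 kg/min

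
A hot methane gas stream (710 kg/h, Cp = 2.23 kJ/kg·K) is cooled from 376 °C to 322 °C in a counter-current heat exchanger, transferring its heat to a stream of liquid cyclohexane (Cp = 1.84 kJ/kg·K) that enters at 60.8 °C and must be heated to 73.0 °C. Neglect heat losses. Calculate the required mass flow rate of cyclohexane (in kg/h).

ṁ_c = 3810 kg/h

Heat released by hot stream: Q = 710 × 2.23 × (376 − 322) = 85498 kJ/h
Energy balance on cold side (adiabatic exchanger): Q = ṁ_c·Cp_c·(T_c,out − T_c,in)
ṁ_c = 85498 / [1.84 × (73.0 − 60.8)] = 3808.7 kg/h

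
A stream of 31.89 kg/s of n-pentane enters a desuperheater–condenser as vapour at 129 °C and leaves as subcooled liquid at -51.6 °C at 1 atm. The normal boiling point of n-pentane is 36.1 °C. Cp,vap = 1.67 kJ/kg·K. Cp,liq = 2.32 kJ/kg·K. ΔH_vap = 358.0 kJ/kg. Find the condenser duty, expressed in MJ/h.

vapour 129→36.1 °C: -155.14 kJ/kg
condensation at 36.1 °C: -358 kJ/kg
liquid 36.1→-51.6 °C: -203.46 kJ/kg
Δh = -155.14 + -358 + -203.46 = -716.61 kJ/kg
Q = ṁ·Δh = 31.89 kg/s × -716.61 kJ/kg = -22853 kJ/s
|Q| = 22853 kW = 82269 MJ/h

Q_c = 82300 MJ/h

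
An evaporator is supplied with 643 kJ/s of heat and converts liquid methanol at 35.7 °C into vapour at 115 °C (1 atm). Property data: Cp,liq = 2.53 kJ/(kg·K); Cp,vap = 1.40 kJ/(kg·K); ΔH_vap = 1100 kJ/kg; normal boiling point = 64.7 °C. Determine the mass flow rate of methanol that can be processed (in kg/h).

Δh = 2.53×(64.7−35.7) + 1100 + 1.40×(115−64.7) = 1243.8 kJ/kg
Q = 643 kJ/s = 643 kJ/s = 2.3148e+06 kJ/h
ṁ = Q/Δh = 2.3148e+06 / 1243.8 = 1861.1 kg/h

ṁ = 1860 kg/h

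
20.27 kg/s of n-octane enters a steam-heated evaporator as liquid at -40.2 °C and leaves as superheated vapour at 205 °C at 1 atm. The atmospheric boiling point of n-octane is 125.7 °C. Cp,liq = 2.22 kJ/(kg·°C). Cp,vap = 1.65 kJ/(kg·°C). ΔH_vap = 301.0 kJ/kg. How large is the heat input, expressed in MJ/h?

Q = 58400 MJ/h

liquid -40.2→125.7 °C: 368.3 kJ/kg
vaporisation at 125.7 °C: 301 kJ/kg
vapour 125.7→205 °C: 130.84 kJ/kg
Δh = 368.3 + 301 + 130.84 = 800.14 kJ/kg
Q = ṁ·Δh = 20.27 kg/s × 800.14 kJ/kg = 16219 kJ/s
|Q| = 16219 kW = 58388 MJ/h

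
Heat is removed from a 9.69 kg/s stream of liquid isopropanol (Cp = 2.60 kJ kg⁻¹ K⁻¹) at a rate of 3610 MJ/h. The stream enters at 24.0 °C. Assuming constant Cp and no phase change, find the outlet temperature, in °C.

T_out = -15.8 °C

Q = 3610 MJ/h = 1002.8 kJ/s
ΔT = Q/(ṁ·Cp) = 1002.8/(9.69×2.60) = 39.802 K
T_out = 24.0 − 39.802 = -15.802 °C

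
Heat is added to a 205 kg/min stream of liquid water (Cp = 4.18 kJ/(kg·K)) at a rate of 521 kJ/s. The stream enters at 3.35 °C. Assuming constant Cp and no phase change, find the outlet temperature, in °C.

T_out = 39.8 °C

Q = 521 kJ/s = 31260 kJ/min
ΔT = Q/(ṁ·Cp) = 31260/(205×4.18) = 36.48 K
T_out = 3.35 + 36.48 = 39.83 °C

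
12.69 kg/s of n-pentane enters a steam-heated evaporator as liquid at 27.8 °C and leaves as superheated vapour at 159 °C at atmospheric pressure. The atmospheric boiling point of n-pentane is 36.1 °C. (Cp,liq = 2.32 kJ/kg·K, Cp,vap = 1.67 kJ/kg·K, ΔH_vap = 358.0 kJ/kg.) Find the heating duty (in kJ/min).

liquid 27.8→36.1 °C: 19.256 kJ/kg
vaporisation at 36.1 °C: 358 kJ/kg
vapour 36.1→159 °C: 205.24 kJ/kg
Δh = 19.256 + 358 + 205.24 = 582.5 kJ/kg
Q = ṁ·Δh = 12.69 kg/s × 582.5 kJ/kg = 7391.9 kJ/s
|Q| = 7391.9 kW = 443510 kJ/min

Q = 444000 kJ/min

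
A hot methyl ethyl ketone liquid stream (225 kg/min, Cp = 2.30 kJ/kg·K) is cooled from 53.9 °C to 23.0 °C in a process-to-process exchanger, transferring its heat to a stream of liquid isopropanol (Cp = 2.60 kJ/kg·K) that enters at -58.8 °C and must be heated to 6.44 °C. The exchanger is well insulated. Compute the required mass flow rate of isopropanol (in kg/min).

Heat released by hot stream: Q = 225 × 2.30 × (53.9 − 23.0) = 15991 kJ/min
Energy balance on cold side (adiabatic exchanger): Q = ṁ_c·Cp_c·(T_c,out − T_c,in)
ṁ_c = 15991 / [2.60 × (6.44 − -58.8)] = 94.272 kg/min

ṁ_c = 94.3 kg/min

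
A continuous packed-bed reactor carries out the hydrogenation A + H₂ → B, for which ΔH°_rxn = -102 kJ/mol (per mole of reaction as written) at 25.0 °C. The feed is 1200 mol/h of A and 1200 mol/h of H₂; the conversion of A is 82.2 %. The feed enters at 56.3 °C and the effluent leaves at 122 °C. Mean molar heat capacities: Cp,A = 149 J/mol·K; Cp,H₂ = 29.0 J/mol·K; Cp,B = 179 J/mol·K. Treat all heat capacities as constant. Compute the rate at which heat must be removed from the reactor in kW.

Q_out = 24.0 kW

Extent of reaction ξ = 0.822 × 1200 = 986.4 mol/h
Reaction term: ξ·ΔH°_rxn = 986.4 × -102 = -100610 kJ/h
Sensible, feed 56.3→25 °C: -6685.7 kJ/h
Outlet flows (mol/h): A 213.6, H₂ 213.6, B 986.4
Sensible, products 25→122 °C: 20815 kJ/h
Q = ΔH = -86484 kJ/h = -24.023 kW
Heat removed = 24.023 kW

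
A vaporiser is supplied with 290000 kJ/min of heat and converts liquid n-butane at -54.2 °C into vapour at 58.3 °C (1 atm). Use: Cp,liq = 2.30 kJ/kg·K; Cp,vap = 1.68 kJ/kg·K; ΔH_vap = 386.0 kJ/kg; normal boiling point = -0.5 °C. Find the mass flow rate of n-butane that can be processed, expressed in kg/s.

Δh = 2.30×(-0.5−-54.2) + 386.0 + 1.68×(58.3−-0.5) = 608.29 kJ/kg
Q = 290000 kJ/min = 4833.3 kJ/s = 4833.3 kJ/s
ṁ = Q/Δh = 4833.3 / 608.29 = 7.9457 kg/s

ṁ = 7.95 kg/s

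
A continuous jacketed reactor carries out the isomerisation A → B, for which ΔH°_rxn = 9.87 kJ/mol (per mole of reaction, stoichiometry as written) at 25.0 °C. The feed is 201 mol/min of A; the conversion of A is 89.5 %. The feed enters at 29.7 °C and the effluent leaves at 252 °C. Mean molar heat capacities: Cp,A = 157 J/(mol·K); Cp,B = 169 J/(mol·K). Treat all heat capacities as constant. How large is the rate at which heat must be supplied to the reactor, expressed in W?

Extent of reaction ξ = 0.895 × 201 = 179.9 mol/min
Reaction term: ξ·ΔH°_rxn = 179.9 × 9.87 = 1775.6 kJ/min
Sensible, feed 29.7→25 °C: -148.32 kJ/min
Outlet flows (mol/min): A 21.105, B 179.9
Sensible, products 25→252 °C: 7653.5 kJ/min
Q = ΔH = 9280.7 kJ/min = 154.68 kW
Heat supplied = 154680 W

Q_in = 155000 W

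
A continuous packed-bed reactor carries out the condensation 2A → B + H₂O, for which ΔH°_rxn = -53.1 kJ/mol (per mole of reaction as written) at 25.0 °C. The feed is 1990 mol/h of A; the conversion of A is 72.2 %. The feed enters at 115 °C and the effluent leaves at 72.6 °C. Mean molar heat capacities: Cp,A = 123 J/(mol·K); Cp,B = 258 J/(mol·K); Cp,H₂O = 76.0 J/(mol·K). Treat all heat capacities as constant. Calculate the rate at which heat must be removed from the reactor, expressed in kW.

Q_out = 12.6 kW

Extent of reaction ξ = 0.722 × 1990 / 2 = 718.39 mol/h
Reaction term: ξ·ΔH°_rxn = 718.39 × -53.1 = -38147 kJ/h
Sensible, feed 115→25 °C: -22029 kJ/h
Outlet flows (mol/h): A 553.22, B 718.39, H₂O 718.39
Sensible, products 25→72.6 °C: 14660 kJ/h
Q = ΔH = -45516 kJ/h = -12.643 kW
Heat removed = 12.643 kW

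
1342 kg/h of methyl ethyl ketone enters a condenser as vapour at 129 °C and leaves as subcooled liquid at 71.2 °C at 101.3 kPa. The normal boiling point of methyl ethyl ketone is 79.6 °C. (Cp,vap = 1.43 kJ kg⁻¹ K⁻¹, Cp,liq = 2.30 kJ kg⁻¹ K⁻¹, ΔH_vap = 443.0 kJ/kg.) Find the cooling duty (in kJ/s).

vapour 129→79.6 °C: -70.642 kJ/kg
condensation at 79.6 °C: -443 kJ/kg
liquid 79.6→71.2 °C: -19.32 kJ/kg
Δh = -70.642 + -443 + -19.32 = -532.96 kJ/kg
Q = ṁ·Δh = 1342 kg/h × -532.96 kJ/kg = -715240 kJ/h
|Q| = 198.68 kW

Q_c = 199 kJ/s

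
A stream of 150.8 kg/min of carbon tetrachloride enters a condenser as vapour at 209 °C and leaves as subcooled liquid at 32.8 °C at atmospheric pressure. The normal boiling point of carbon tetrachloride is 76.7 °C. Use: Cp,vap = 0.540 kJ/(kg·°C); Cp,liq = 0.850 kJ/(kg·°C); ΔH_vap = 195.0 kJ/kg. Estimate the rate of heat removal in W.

Q_c = 763000 W

vapour 209→76.7 °C: -71.442 kJ/kg
condensation at 76.7 °C: -195 kJ/kg
liquid 76.7→32.8 °C: -37.315 kJ/kg
Δh = -71.442 + -195 + -37.315 = -303.76 kJ/kg
Q = ṁ·Δh = 150.8 kg/min × -303.76 kJ/kg = -45807 kJ/min
|Q| = 763.44 kW = 763440 W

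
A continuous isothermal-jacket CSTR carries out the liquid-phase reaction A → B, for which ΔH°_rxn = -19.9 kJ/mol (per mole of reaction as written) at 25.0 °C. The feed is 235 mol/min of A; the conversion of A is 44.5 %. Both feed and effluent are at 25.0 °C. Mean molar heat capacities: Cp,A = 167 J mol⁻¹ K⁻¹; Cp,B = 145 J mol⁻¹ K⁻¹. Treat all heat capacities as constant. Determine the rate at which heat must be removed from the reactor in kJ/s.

Extent of reaction ξ = 0.445 × 235 = 104.58 mol/min
Reaction term: ξ·ΔH°_rxn = 104.58 × -19.9 = -2081 kJ/min
Q = ΔH = -2081 kJ/min = -34.684 kW
Heat removed = 34.684 kJ/s

Q_out = 34.7 kJ/s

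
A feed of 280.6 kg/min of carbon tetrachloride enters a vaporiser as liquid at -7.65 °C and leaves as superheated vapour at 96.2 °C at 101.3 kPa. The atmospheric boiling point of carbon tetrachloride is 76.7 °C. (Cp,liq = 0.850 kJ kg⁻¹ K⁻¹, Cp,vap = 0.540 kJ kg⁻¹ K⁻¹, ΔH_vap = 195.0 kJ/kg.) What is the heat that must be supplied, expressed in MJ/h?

Q = 4670 MJ/h

liquid -7.65→76.7 °C: 71.698 kJ/kg
vaporisation at 76.7 °C: 195 kJ/kg
vapour 76.7→96.2 °C: 10.53 kJ/kg
Δh = 71.698 + 195 + 10.53 = 277.23 kJ/kg
Q = ṁ·Δh = 280.6 kg/min × 277.23 kJ/kg = 77790 kJ/min
|Q| = 1296.5 kW = 4667.4 MJ/h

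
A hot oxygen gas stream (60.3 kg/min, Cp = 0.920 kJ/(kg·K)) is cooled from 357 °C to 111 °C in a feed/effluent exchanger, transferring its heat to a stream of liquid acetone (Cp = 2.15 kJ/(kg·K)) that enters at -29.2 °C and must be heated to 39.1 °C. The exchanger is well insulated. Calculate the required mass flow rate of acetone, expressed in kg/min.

ṁ_c = 92.9 kg/min

Heat released by hot stream: Q = 60.3 × 0.920 × (357 − 111) = 13647 kJ/min
Energy balance on cold side (adiabatic exchanger): Q = ṁ_c·Cp_c·(T_c,out − T_c,in)
ṁ_c = 13647 / [2.15 × (39.1 − -29.2)] = 92.935 kg/min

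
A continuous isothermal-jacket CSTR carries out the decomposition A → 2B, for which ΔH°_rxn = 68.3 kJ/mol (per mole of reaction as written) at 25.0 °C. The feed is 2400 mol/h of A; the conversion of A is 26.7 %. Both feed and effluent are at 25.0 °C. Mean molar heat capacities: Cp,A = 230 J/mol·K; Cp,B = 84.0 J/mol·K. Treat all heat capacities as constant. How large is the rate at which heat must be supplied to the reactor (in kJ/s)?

Q_in = 12.2 kJ/s

Extent of reaction ξ = 0.267 × 2400 = 640.8 mol/h
Reaction term: ξ·ΔH°_rxn = 640.8 × 68.3 = 43767 kJ/h
Q = ΔH = 43767 kJ/h = 12.157 kW
Heat supplied = 12.157 kJ/s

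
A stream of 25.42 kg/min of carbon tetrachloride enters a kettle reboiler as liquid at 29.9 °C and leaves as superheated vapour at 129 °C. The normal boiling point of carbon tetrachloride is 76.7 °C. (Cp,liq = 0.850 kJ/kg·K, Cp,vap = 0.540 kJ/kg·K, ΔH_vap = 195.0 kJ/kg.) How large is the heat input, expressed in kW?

liquid 29.9→76.7 °C: 39.78 kJ/kg
vaporisation at 76.7 °C: 195 kJ/kg
vapour 76.7→129 °C: 28.242 kJ/kg
Δh = 39.78 + 195 + 28.242 = 263.02 kJ/kg
Q = ṁ·Δh = 25.42 kg/min × 263.02 kJ/kg = 6686 kJ/min
|Q| = 111.43 kW

Q = 111 kW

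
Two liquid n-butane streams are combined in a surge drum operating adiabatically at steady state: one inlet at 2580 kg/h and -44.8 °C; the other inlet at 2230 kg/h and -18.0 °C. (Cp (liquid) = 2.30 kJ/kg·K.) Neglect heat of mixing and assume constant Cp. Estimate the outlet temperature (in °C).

T_out = -32.4 °C

Energy balance with Q = 0: Σ ṁᵢCp,ᵢ(T_out − Tᵢ) = 0
Σ ṁᵢCp,ᵢTᵢ = 2580×2.30×-44.8 + 2230×2.30×-18.0 = -358170
Σ ṁᵢCp,ᵢ = 2580×2.30 + 2230×2.30 = 11063
T_out = -358170 / 11063 = -32.375 °C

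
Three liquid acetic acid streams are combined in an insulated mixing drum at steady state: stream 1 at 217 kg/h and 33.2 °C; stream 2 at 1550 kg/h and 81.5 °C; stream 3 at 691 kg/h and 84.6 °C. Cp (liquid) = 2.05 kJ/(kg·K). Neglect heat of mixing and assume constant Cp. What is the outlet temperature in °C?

Adiabatic, steady state ⇒ Σ ṁᵢCp,ᵢ(T_out − Tᵢ) = 0
T_out = Σ ṁᵢCp,ᵢTᵢ / Σ ṁᵢCp,ᵢ
      = 393580 / 5038.9 = 78.107 °C

T_out = 78.1 °C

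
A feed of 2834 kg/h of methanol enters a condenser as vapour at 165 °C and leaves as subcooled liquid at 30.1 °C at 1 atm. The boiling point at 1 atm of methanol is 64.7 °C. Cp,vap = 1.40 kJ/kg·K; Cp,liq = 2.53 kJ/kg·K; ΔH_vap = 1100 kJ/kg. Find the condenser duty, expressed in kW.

Q_c = 1050 kW

vapour 165→64.7 °C: -140.42 kJ/kg
condensation at 64.7 °C: -1100 kJ/kg
liquid 64.7→30.1 °C: -87.538 kJ/kg
Δh = -140.42 + -1100 + -87.538 = -1328 kJ/kg
Q = ṁ·Δh = 2834 kg/h × -1328 kJ/kg = -3.7634e+06 kJ/h
|Q| = 1045.4 kW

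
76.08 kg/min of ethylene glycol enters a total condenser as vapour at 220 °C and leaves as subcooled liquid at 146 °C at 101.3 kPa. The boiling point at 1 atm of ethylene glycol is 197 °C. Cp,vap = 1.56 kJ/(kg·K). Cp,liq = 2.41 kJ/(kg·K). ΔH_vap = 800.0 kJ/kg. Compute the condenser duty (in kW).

Q_c = 1220 kW

vapour 220→197 °C: -35.88 kJ/kg
condensation at 197 °C: -800 kJ/kg
liquid 197→146 °C: -122.91 kJ/kg
Δh = -35.88 + -800 + -122.91 = -958.79 kJ/kg
Q = ṁ·Δh = 76.08 kg/min × -958.79 kJ/kg = -72945 kJ/min
|Q| = 1215.7 kW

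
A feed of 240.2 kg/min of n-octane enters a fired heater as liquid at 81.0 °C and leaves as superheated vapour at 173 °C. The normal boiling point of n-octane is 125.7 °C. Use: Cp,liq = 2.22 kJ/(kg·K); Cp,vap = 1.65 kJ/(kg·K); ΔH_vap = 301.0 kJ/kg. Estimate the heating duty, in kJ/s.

liquid 81.0→125.7 °C: 99.234 kJ/kg
vaporisation at 125.7 °C: 301 kJ/kg
vapour 125.7→173 °C: 78.045 kJ/kg
Δh = 99.234 + 301 + 78.045 = 478.28 kJ/kg
Q = ṁ·Δh = 240.2 kg/min × 478.28 kJ/kg = 114880 kJ/min
|Q| = 1914.7 kW

Q = 1910 kJ/s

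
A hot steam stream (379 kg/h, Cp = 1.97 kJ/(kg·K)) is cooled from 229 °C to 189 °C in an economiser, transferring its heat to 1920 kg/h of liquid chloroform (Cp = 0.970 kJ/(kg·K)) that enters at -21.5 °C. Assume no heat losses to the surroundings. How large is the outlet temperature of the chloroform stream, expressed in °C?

Heat released by hot stream: Q = 379 × 1.97 × (229 − 189) = 29865 kJ/h
Energy balance on cold side (adiabatic exchanger): Q = ṁ_c·Cp_c·(T_c,out − T_c,in)
T_c,out = -21.5 + 29865/(1920 × 0.970) = -5.4641 °C

T_c,out = -5.46 °C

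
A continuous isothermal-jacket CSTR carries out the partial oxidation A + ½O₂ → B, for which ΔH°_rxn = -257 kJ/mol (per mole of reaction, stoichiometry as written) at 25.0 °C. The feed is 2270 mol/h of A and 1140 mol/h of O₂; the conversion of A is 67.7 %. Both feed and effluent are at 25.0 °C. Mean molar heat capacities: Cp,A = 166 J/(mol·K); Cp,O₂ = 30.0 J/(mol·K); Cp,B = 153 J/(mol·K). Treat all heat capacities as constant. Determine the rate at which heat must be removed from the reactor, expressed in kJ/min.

Q_out = 6580 kJ/min

Extent of reaction ξ = 0.677 × 2270 = 1536.8 mol/h
Reaction term: ξ·ΔH°_rxn = 1536.8 × -257 = -394960 kJ/h
Q = ΔH = -394960 kJ/h = -109.71 kW
Heat removed = 6582.6 kJ/min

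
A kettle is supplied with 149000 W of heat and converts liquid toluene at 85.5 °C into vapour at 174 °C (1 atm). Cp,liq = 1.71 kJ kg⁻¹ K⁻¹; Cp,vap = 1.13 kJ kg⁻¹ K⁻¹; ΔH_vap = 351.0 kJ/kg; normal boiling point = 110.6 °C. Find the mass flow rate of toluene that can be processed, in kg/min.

ṁ = 19.2 kg/min

Δh = 1.71×(110.6−85.5) + 351.0 + 1.13×(174−110.6) = 465.56 kJ/kg
Q = 149000 W = 149 kJ/s = 8940 kJ/min
ṁ = Q/Δh = 8940 / 465.56 = 19.203 kg/min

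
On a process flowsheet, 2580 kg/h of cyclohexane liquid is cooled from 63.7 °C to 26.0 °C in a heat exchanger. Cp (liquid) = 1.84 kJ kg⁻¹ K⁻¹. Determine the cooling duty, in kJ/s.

Q_c = 49.7 kJ/s

Q = ṁ·Cp·ΔT = 2580 × 1.84 × (26.0 − 63.7) = -178970 kJ/h
Converting: 178970 / 3600 s = 49.714 kW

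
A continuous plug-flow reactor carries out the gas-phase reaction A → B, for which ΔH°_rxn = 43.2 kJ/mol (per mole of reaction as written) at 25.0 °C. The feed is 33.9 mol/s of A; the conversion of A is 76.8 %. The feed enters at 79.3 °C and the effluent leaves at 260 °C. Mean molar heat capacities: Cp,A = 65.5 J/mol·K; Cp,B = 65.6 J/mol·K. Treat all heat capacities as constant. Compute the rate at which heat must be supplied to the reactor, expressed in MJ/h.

Extent of reaction ξ = 0.768 × 33.9 = 26.035 mol/s
Reaction term: ξ·ΔH°_rxn = 26.035 × 43.2 = 1124.7 kJ/s
Sensible, feed 79.3→25 °C: -120.57 kJ/s
Outlet flows (mol/s): A 7.8648, B 26.035
Sensible, products 25→260 °C: 522.42 kJ/s
Q = ΔH = 1526.6 kJ/s = 1526.6 kW
Heat supplied = 5495.6 MJ/h

Q_in = 5500 MJ/h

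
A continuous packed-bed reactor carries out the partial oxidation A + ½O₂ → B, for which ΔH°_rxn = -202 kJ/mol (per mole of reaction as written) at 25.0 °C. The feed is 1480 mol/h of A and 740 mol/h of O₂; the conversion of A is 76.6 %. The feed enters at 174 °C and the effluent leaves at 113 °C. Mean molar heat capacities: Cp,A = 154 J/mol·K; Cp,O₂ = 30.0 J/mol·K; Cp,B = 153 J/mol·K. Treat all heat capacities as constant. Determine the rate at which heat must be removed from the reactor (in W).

Q_out = 68300 W

Extent of reaction ξ = 0.766 × 1480 = 1133.7 mol/h
Reaction term: ξ·ΔH°_rxn = 1133.7 × -202 = -229000 kJ/h
Sensible, feed 174→25 °C: -37268 kJ/h
Outlet flows (mol/h): A 346.32, O₂ 173.16, B 1133.7
Sensible, products 25→113 °C: 20414 kJ/h
Q = ΔH = -245860 kJ/h = -68.294 kW
Heat removed = 68294 W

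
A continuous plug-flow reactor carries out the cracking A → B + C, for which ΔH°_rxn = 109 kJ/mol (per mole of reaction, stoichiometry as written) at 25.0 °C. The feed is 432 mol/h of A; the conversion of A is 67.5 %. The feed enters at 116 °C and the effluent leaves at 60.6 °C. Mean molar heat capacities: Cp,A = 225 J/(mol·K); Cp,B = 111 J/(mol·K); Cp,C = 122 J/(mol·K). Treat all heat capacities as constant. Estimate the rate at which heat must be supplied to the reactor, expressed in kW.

Q_in = 7.36 kW

Extent of reaction ξ = 0.675 × 432 = 291.6 mol/h
Reaction term: ξ·ΔH°_rxn = 291.6 × 109 = 31784 kJ/h
Sensible, feed 116→25 °C: -8845.2 kJ/h
Outlet flows (mol/h): A 140.4, B 291.6, C 291.6
Sensible, products 25→60.6 °C: 3543.4 kJ/h
Q = ΔH = 26483 kJ/h = 7.3563 kW
Heat supplied = 7.3563 kW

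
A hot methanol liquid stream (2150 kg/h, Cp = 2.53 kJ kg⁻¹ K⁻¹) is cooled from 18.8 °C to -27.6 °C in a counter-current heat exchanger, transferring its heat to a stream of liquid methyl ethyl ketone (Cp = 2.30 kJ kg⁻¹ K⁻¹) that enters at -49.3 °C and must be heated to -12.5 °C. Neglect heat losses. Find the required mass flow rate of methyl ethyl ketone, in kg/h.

ṁ_c = 2980 kg/h

Heat released by hot stream: Q = 2150 × 2.53 × (18.8 − -27.6) = 252390 kJ/h
Energy balance on cold side (adiabatic exchanger): Q = ṁ_c·Cp_c·(T_c,out − T_c,in)
ṁ_c = 252390 / [2.30 × (-12.5 − -49.3)] = 2982 kg/h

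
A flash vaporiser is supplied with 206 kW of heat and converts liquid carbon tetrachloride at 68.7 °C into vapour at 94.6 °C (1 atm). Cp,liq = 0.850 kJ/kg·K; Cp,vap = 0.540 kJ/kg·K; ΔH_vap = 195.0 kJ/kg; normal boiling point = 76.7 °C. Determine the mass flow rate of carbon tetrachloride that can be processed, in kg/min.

ṁ = 58.4 kg/min

Δh = 0.850×(76.7−68.7) + 195.0 + 0.540×(94.6−76.7) = 211.47 kJ/kg
Q = 206 kW = 206 kJ/s = 12360 kJ/min
ṁ = Q/Δh = 12360 / 211.47 = 58.449 kg/min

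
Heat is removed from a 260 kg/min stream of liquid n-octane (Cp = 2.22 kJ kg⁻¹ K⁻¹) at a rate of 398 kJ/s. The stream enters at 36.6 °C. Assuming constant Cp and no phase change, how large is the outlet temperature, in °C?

T_out = -4.77 °C

Q = 398 kJ/s = 23880 kJ/min
ΔT = Q/(ṁ·Cp) = 23880/(260×2.22) = 41.372 K
T_out = 36.6 − 41.372 = -4.7721 °C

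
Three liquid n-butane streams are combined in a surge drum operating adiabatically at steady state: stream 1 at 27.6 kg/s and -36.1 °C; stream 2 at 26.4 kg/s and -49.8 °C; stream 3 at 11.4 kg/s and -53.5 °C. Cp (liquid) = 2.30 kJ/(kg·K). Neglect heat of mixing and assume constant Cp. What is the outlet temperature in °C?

Adiabatic, steady state ⇒ Σ ṁᵢCp,ᵢ(T_out − Tᵢ) = 0
Σ ṁᵢCp,ᵢTᵢ = 27.6×2.30×-36.1 + 26.4×2.30×-49.8 + 11.4×2.30×-53.5 = -6718.3
Σ ṁᵢCp,ᵢ = 27.6×2.30 + 26.4×2.30 + 11.4×2.30 = 150.42
T_out = -6718.3 / 150.42 = -44.663 °C

T_out = -44.7 °C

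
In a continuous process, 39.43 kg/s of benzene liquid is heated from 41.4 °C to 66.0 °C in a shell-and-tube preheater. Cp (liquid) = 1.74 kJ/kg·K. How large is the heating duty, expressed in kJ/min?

Q = ṁ·Cp·ΔT = 39.43 × 1.74 × (66.0 − 41.4) = 1687.8 kJ/s
Heating duty = 101270 kJ/min

Q = 101000 kJ/min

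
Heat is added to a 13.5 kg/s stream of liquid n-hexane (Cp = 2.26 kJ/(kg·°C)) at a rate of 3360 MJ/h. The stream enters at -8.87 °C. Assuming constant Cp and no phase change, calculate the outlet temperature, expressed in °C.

Q = 3360 MJ/h = 933.33 kJ/s
ΔT = Q/(ṁ·Cp) = 933.33/(13.5×2.26) = 30.591 K
T_out = -8.87 + 30.591 = 21.721 °C

T_out = 21.7 °C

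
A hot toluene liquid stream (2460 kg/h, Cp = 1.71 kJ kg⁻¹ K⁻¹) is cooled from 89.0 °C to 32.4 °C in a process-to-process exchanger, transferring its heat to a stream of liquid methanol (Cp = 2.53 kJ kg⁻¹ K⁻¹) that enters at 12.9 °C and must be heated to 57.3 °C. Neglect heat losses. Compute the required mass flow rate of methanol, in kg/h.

Heat released by hot stream: Q = 2460 × 1.71 × (89.0 − 32.4) = 238090 kJ/h
Energy balance on cold side (adiabatic exchanger): Q = ṁ_c·Cp_c·(T_c,out − T_c,in)
ṁ_c = 238090 / [2.53 × (57.3 − 12.9)] = 2119.6 kg/h

ṁ_c = 2120 kg/h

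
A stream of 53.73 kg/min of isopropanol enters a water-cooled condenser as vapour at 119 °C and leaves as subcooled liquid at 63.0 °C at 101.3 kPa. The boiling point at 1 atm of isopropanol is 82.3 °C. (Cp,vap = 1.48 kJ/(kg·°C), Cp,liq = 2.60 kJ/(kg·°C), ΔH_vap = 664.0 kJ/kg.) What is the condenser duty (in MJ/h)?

vapour 119→82.3 °C: -54.316 kJ/kg
condensation at 82.3 °C: -664 kJ/kg
liquid 82.3→63.0 °C: -50.18 kJ/kg
Δh = -54.316 + -664 + -50.18 = -768.5 kJ/kg
Q = ṁ·Δh = 53.73 kg/min × -768.5 kJ/kg = -41291 kJ/min
|Q| = 688.19 kW = 2477.5 MJ/h

Q_c = 2480 MJ/h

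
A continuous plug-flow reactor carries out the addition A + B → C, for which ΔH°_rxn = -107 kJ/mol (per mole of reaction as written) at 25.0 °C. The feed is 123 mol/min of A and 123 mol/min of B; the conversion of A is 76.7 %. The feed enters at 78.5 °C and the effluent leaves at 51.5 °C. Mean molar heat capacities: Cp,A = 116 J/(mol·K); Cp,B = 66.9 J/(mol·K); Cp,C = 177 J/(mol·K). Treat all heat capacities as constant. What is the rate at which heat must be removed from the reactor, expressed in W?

Extent of reaction ξ = 0.767 × 123 = 94.341 mol/min
Reaction term: ξ·ΔH°_rxn = 94.341 × -107 = -10094 kJ/min
Sensible, feed 78.5→25 °C: -1203.6 kJ/min
Outlet flows (mol/min): A 28.659, B 28.659, C 94.341
Sensible, products 25→51.5 °C: 581.41 kJ/min
Q = ΔH = -10717 kJ/min = -178.61 kW
Heat removed = 178610 W

Q_out = 179000 W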